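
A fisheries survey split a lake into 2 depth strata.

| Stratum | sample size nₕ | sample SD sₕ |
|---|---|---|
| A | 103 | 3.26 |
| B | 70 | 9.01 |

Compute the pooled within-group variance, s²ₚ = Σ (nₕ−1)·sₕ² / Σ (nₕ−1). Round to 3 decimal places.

Degrees of freedom: 102 + 69 = 171.
Σ(nₕ−1)sₕ² = 102·10.6276 + 69·81.1801 = 6685.4421.
s²ₚ = 6685.4421 / 171 = 39.09615... → 39.096.

39.096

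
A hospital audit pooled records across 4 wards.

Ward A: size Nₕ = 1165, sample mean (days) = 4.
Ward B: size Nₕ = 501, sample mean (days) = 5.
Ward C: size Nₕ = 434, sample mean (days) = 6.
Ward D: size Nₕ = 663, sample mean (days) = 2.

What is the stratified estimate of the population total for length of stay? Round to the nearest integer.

A: 1165·4 = 4660
B: 501·5 = 2505
C: 434·6 = 2604
D: 663·2 = 1326
τ̂ = Σ Nₕx̄ₕ = 11095.

11095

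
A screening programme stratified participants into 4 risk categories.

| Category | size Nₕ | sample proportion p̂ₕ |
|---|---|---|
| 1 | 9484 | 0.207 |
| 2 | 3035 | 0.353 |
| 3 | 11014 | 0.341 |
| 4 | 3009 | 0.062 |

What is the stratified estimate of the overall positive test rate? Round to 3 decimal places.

Wₕ = Nₕ/N with N = 26542: 0.3573, 0.1143, 0.4150, 0.1134.
p̂_st = 0.3573·0.207 + 0.1143·0.353 + 0.4150·0.341 + 0.1134·0.062 ≈ 0.26286... → 0.263.

0.263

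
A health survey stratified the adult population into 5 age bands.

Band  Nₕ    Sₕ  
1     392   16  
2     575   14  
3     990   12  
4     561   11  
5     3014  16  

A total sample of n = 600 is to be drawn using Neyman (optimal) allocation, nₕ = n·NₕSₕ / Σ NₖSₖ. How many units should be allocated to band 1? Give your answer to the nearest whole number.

1: NₕSₕ = 392·16 = 6272
2: NₕSₕ = 575·14 = 8050
3: NₕSₕ = 990·12 = 11880
4: NₕSₕ = 561·11 = 6171
5: NₕSₕ = 3014·16 = 48224
Σ NₕSₕ = 80597.
n_1 = 600·6272/80597 = 46.692... → 47.

47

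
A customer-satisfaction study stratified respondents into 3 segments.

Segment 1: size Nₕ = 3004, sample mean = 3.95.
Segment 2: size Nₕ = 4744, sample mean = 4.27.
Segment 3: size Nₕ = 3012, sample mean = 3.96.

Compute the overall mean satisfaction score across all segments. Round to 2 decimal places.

4.09

N = 10760; weights Wₕ = Nₕ/N = (0.2792, 0.4409, 0.2799).
x̄_st = Σ Wₕ·x̄ₕ = 0.2792·3.95 + 0.4409·4.27 + 0.2799·3.96 ≈ 4.0939...
→ 4.09.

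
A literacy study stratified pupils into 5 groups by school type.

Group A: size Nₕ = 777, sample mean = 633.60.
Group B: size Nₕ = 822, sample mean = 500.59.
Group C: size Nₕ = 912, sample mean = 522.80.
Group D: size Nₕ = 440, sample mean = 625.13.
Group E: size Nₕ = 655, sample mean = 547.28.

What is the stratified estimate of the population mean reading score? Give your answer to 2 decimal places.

x̄_st = (Σ Nₕx̄ₕ) / (Σ Nₕ) = (777·633.60 + 822·500.59 + 912·522.80 + 440·625.13 + 655·547.28) / 3606
= 2014111.38 / 3606 = 558.5445... → 558.54.

558.54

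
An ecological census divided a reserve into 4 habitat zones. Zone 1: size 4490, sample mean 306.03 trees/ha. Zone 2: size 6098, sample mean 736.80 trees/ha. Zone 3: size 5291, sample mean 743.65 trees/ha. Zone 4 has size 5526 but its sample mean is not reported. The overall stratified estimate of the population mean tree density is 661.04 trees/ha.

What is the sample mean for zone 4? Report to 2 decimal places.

786.79

Σ Nₕx̄ₕ = N·μ, so 5526·x̄_4 = 21405·661.04 − (4490·306.03 + 6098·736.80 + 5291·743.65).
= 14149561.2 − 9801733.25 = 4347827.95.
x̄_4 = 4347827.95 / 5526 = 786.7948... → 786.79.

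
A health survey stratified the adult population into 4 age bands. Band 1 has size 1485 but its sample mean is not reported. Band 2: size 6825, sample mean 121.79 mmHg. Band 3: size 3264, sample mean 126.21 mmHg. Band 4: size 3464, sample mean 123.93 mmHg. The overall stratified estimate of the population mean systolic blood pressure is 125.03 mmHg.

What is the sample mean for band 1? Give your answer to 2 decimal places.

Σ Nₕx̄ₕ = N·μ, so 1485·x̄_1 = 15038·125.03 − (6825·121.79 + 3264·126.21 + 3464·123.93).
= 1880201.14 − 1672459.71 = 207741.43.
x̄_1 = 207741.43 / 1485 = 139.8932... → 139.89.

139.89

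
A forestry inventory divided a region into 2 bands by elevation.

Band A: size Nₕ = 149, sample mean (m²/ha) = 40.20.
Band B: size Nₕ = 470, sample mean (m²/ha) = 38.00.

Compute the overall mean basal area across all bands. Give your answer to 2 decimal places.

N = 149 + 470 = 619.
The stratified mean weights each stratum mean by its population share Nₕ/N.
Σ Nₕx̄ₕ = 149·40.20 + 470·38.00 = 5989.8 + 17860 = 23849.8.
Divide by N: 23849.8 / 619 = 38.5296... → 38.53.

38.53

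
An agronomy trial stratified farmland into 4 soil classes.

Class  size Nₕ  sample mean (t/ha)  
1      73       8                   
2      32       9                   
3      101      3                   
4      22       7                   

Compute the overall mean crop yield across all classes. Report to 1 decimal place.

N = 73 + 32 + 101 + 22 = 228.
Weight each subgroup mean by Nₕ/N and sum.
Σ Nₕx̄ₕ = 73·8 + 32·9 + 101·3 + 22·7 = 584 + 288 + 303 + 154 = 1329.
Divide by N: 1329 / 228 = 5.829... → 5.8.

5.8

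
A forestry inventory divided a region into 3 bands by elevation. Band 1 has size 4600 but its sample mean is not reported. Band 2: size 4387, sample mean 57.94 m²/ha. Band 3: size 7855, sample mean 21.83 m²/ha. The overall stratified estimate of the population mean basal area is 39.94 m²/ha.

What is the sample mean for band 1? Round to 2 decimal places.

Σ Nₕx̄ₕ = N·μ, so 4600·x̄_1 = 16842·39.94 − (4387·57.94 + 7855·21.83).
= 672669.48 − 425657.43 = 247012.05.
x̄_1 = 247012.05 / 4600 = 53.6983... → 53.70.

53.70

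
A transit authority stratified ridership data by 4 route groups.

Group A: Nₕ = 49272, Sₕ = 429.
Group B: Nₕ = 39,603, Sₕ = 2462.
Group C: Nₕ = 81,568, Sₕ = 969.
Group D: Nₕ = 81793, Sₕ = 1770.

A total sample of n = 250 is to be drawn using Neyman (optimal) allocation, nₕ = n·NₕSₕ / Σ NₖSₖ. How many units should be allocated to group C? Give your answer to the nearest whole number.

Σ NₕSₕ = 49272·429 + 39603·2462 + 81568·969 + 81793·1770 = 342453276.
Share for C: 79039392/342453276 = 0.23080.
n_C = 250 × 0.23080 = 57.701... → 58.

58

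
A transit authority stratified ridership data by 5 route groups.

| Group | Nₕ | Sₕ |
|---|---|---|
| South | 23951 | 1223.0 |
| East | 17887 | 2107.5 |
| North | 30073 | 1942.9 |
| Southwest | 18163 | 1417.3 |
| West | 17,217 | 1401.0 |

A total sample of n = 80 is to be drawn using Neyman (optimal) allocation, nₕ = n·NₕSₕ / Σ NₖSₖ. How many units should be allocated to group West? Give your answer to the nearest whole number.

11

Σ NₕSₕ = 23951·1223.0 + 17887·2107.5 + 30073·1942.9 + 18163·1417.3 + 17217·1401.0 = 175281194.1.
Share for West: 24121017/175281194.1 = 0.13761.
n_West = 80 × 0.13761 = 11.009... → 11.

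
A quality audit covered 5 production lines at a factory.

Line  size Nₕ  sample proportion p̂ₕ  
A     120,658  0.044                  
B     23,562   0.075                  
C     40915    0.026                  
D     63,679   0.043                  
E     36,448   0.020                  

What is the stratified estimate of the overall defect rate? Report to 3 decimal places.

N = 120658 + 23562 + 40915 + 63679 + 36448 = 285262.
Overall proportion = Σ (Nₕ/N)·p̂ₕ.
Σ Nₕp̂ₕ = 5308.952 + 1767.15 + 1063.79 + 2738.197 + 728.96 = 11607.049.
11607.049 / 285262 = 0.04069... → 0.041.

0.041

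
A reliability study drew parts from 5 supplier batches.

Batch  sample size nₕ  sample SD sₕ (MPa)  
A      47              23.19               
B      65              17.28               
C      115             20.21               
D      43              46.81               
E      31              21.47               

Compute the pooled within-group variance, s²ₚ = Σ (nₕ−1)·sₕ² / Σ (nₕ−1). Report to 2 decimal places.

663.07

A: (47−1)·23.19² = 46·537.7761 = 24737.7006
B: (65−1)·17.28² = 64·298.5984 = 19110.2976
C: (115−1)·20.21² = 114·408.4441 = 46562.6274
D: (43−1)·46.81² = 42·2191.1761 = 92029.3962
E: (31−1)·21.47² = 30·460.9609 = 13828.827
Numerator = 196268.8488; denominator = Σ(nₕ−1) = 296.
s²ₚ = 196268.8488/296 = 663.0704... → 663.07.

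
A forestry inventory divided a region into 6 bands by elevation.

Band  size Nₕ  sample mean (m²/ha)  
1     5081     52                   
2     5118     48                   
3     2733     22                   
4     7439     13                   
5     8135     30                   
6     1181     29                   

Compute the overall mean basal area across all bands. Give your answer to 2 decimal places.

x̄_st = (Σ Nₕx̄ₕ) / (Σ Nₕ) = (5081·52 + 5118·48 + 2733·22 + 7439·13 + 8135·30 + 1181·29) / 29687
= 945008 / 29687 = 31.8324... → 31.83.

31.83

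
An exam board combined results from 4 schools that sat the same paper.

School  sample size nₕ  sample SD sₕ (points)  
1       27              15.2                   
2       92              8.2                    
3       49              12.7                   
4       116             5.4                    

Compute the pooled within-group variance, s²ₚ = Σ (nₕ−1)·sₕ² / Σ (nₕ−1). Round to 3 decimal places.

82.933

1: (27−1)·15.2² = 26·231.04 = 6007.04
2: (92−1)·8.2² = 91·67.24 = 6118.84
3: (49−1)·12.7² = 48·161.29 = 7741.92
4: (116−1)·5.4² = 115·29.16 = 3353.4
Numerator = 23221.2; denominator = Σ(nₕ−1) = 280.
s²ₚ = 23221.2/280 = 82.93286... → 82.933.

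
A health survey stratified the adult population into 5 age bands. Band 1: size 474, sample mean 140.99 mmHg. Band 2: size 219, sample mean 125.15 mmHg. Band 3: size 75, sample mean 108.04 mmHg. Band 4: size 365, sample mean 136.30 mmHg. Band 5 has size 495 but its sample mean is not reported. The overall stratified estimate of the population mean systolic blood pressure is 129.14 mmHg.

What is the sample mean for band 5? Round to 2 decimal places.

N = 474 + 219 + 75 + 365 + 495 = 1628.
Overall total = μ·N = 129.14·1628 = 210239.92.
Subtract the known strata: 474·140.99 + 219·125.15 + 75·108.04 + 365·136.30 = 152089.61.
Remaining total for band 5: 210239.92 − 152089.61 = 58150.31.
Divide by its size: 58150.31 / 495 = 117.4754... → 117.48.

117.48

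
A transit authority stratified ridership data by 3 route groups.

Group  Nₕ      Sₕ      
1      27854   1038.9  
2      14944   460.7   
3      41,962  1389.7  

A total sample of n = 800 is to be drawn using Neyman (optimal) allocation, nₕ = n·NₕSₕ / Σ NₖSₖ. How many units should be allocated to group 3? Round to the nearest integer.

496

Σ NₕSₕ = 27854·1038.9 + 14944·460.7 + 41962·1389.7 = 94136812.8.
Share for 3: 58314591.4/94136812.8 = 0.61947.
n_3 = 800 × 0.61947 = 495.573... → 496.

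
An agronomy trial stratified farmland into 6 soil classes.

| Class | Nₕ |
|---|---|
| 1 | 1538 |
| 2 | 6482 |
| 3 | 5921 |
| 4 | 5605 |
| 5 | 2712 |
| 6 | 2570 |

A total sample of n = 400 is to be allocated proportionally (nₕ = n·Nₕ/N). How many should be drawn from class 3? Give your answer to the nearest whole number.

95

Share of class 3 = 5921/24828 = 0.23848.
Allocate 400 × 0.23848 = 95.392... → 95.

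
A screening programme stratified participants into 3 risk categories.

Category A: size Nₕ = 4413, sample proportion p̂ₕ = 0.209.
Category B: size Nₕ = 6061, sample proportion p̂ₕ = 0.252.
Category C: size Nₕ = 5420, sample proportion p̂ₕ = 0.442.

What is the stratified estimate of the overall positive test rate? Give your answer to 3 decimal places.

Wₕ = Nₕ/N with N = 15894: 0.2777, 0.3813, 0.3410.
p̂_st = 0.2777·0.209 + 0.3813·0.252 + 0.3410·0.442 ≈ 0.30485... → 0.305.

0.305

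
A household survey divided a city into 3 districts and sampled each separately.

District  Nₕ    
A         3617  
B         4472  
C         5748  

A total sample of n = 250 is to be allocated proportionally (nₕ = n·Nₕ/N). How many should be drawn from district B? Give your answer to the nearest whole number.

Share of district B = 4472/13837 = 0.32319.
Allocate 250 × 0.32319 = 80.798... → 81.

81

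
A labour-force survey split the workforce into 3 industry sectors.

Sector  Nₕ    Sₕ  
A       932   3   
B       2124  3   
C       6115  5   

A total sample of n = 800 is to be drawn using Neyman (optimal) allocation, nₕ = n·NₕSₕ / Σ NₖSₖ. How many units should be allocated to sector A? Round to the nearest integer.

Σ NₕSₕ = 932·3 + 2124·3 + 6115·5 = 39743.
Share for A: 2796/39743 = 0.07035.
n_A = 800 × 0.07035 = 56.282... → 56.

56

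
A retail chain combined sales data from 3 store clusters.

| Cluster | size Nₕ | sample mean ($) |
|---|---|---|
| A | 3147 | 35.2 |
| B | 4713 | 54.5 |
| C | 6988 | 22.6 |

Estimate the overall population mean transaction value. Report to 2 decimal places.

35.40

N = 14848; weights Wₕ = Nₕ/N = (0.2119, 0.3174, 0.4706).
x̄_st = Σ Wₕ·x̄ₕ = 0.2119·35.2 + 0.3174·54.5 + 0.4706·22.6 ≈ 35.3961...
→ 35.40.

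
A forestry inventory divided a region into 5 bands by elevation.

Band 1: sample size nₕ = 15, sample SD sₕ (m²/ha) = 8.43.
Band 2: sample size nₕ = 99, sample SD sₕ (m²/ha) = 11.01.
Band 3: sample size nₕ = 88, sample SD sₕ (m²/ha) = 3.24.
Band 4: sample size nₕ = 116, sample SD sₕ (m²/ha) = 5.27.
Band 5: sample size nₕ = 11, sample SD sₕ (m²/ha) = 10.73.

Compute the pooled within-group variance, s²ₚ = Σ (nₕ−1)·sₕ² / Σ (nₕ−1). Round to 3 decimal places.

55.966

Degrees of freedom: 14 + 98 + 87 + 115 + 10 = 324.
Σ(nₕ−1)sₕ² = 14·71.0649 + 98·121.2201 + 87·10.4976 + 115·27.7729 + 10·115.1329 = 18132.9821.
s²ₚ = 18132.9821 / 324 = 55.96599... → 55.966.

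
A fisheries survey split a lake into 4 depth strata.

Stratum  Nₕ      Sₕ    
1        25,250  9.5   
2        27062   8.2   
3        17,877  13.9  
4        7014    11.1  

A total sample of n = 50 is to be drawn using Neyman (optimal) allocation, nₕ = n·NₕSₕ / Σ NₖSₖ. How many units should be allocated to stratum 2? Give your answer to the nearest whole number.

1: NₕSₕ = 25250·9.5 = 239875
2: NₕSₕ = 27062·8.2 = 221908.4
3: NₕSₕ = 17877·13.9 = 248490.3
4: NₕSₕ = 7014·11.1 = 77855.4
Σ NₕSₕ = 788129.1.
n_2 = 50·221908.4/788129.1 = 14.078... → 14.

14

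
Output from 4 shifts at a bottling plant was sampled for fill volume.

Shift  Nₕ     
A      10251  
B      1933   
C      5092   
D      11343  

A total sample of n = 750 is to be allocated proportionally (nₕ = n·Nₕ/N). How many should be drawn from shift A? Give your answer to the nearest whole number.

N = 10251 + 1933 + 5092 + 11343 = 28619.
n_A = 750·10251/28619 = 268.641... → 269.

269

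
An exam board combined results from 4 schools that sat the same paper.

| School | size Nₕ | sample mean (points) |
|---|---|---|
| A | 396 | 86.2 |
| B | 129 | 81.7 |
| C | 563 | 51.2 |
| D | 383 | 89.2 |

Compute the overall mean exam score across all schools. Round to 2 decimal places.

x̄_st = (Σ Nₕx̄ₕ) / (Σ Nₕ) = (396·86.2 + 129·81.7 + 563·51.2 + 383·89.2) / 1471
= 107663.7 / 1471 = 73.1908... → 73.19.

73.19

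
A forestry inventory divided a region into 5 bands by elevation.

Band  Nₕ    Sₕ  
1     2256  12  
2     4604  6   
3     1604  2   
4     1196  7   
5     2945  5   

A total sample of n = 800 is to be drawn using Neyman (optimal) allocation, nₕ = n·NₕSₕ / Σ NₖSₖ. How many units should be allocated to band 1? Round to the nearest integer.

267

1: NₕSₕ = 2256·12 = 27072
2: NₕSₕ = 4604·6 = 27624
3: NₕSₕ = 1604·2 = 3208
4: NₕSₕ = 1196·7 = 8372
5: NₕSₕ = 2945·5 = 14725
Σ NₕSₕ = 81001.
n_1 = 800·27072/81001 = 267.374... → 267.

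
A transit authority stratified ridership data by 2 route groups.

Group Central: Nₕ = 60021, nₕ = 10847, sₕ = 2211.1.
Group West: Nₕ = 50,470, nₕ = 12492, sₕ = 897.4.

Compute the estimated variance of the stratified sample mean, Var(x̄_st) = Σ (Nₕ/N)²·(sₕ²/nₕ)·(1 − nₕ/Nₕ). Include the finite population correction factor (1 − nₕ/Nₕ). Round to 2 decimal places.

N = 110491. Term for each stratum: Wₕ²sₕ²/nₕ·(1−nₕ/Nₕ).
Var(x̄_st) = 108.96627 + 10.12166 = 119.08793 → 119.09.

119.09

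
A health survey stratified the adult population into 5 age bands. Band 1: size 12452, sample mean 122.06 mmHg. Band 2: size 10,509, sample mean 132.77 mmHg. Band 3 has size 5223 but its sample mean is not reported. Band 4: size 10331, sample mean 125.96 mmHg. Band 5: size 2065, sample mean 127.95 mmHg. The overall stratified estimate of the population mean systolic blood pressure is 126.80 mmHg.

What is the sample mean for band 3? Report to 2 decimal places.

N = 12452 + 10509 + 5223 + 10331 + 2065 = 40580.
Overall total = μ·N = 126.80·40580 = 5145544.
Subtract the known strata: 12452·122.06 + 10509·132.77 + 10331·125.96 + 2065·127.95 = 4480680.56.
Remaining total for band 3: 5145544 − 4480680.56 = 664863.44.
Divide by its size: 664863.44 / 5223 = 127.2953... → 127.30.

127.30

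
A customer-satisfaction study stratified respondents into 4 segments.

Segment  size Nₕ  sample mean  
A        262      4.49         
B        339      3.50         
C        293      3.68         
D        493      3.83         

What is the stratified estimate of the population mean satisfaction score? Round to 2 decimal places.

x̄_st = (Σ Nₕx̄ₕ) / (Σ Nₕ) = (262·4.49 + 339·3.50 + 293·3.68 + 493·3.83) / 1387
= 5329.31 / 1387 = 3.8423... → 3.84.

3.84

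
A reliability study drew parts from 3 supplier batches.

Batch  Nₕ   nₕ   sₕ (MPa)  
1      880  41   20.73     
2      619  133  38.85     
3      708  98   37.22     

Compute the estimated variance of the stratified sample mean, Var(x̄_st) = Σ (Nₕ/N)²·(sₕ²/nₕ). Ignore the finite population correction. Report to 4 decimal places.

4.0138

N = 2207; Wₕ = Nₕ/N.
batch 1: (880/2207)²·20.73²/41 = 1.6663853
batch 2: (619/2207)²·38.85²/133 = 0.8927031
batch 3: (708/2207)²·37.22²/98 = 1.4547505
Sum = 4.0138389 → 4.0138.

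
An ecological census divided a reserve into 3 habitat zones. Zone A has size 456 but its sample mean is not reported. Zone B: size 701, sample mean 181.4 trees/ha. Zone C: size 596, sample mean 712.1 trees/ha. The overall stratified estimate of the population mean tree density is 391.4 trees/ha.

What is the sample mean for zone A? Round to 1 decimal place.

295.1

N = 456 + 701 + 596 = 1753.
Overall total = μ·N = 391.4·1753 = 686124.2.
Subtract the known strata: 701·181.4 + 596·712.1 = 551573.
Remaining total for zone A: 686124.2 − 551573 = 134551.2.
Divide by its size: 134551.2 / 456 = 295.068... → 295.1.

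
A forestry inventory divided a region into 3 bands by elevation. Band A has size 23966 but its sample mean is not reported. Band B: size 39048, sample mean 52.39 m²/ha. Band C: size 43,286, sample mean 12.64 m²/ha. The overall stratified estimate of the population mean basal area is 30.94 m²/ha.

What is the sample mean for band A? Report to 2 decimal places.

29.04

Σ Nₕx̄ₕ = N·μ, so 23966·x̄_A = 106300·30.94 − (39048·52.39 + 43286·12.64).
= 3288922 − 2592859.76 = 696062.24.
x̄_A = 696062.24 / 23966 = 29.0437... → 29.04.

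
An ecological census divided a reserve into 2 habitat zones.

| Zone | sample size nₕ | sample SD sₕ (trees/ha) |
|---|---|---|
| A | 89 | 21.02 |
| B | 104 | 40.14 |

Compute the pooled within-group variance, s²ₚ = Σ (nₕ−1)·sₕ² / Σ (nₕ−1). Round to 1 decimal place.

1072.4

Degrees of freedom: 88 + 103 = 191.
Σ(nₕ−1)sₕ² = 88·441.8404 + 103·1611.2196 = 204837.574.
s²ₚ = 204837.574 / 191 = 1072.448... → 1072.4.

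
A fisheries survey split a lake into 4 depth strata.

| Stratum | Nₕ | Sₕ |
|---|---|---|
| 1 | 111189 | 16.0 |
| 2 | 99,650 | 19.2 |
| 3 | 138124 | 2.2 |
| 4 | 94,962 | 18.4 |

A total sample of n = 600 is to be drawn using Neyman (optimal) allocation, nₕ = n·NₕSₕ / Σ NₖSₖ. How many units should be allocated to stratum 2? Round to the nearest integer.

1: NₕSₕ = 111189·16.0 = 1779024
2: NₕSₕ = 99650·19.2 = 1913280
3: NₕSₕ = 138124·2.2 = 303872.8
4: NₕSₕ = 94962·18.4 = 1747300.8
Σ NₕSₕ = 5743477.6.
n_2 = 600·1913280/5743477.6 = 199.873... → 200.

200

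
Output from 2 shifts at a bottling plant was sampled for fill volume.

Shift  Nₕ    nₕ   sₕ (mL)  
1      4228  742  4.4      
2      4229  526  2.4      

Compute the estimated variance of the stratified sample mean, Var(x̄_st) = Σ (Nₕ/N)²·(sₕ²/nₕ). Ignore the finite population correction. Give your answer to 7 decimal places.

0.0092597

N = 8457; Wₕ = Nₕ/N.
shift 1: (4228/8457)²·4.4²/742 = 0.0065213685
shift 2: (4229/8457)²·2.4²/526 = 0.0027382901
Sum = 0.0092596586 → 0.0092597.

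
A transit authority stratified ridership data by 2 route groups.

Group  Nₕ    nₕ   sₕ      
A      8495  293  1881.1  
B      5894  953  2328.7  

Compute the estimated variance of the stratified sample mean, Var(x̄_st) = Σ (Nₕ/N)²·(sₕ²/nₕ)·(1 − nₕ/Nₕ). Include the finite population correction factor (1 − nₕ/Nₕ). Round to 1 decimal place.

N = 14389. Term for each stratum: Wₕ²sₕ²/nₕ·(1−nₕ/Nₕ).
Var(x̄_st) = 4064.2281 + 800.3832 = 4864.6112 → 4864.6.

4864.6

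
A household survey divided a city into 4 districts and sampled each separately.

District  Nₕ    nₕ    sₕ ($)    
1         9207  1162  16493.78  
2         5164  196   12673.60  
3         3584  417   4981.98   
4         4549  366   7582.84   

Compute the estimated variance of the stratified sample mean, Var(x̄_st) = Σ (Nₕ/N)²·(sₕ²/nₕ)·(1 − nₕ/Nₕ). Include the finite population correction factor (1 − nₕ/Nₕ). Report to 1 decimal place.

82992.7

N = 22504. Term for each stratum: Wₕ²sₕ²/nₕ·(1−nₕ/Nₕ).
Var(x̄_st) = 34241.9919 + 41513.7822 + 1334.0267 + 5902.9222 = 82992.7231 → 82992.7.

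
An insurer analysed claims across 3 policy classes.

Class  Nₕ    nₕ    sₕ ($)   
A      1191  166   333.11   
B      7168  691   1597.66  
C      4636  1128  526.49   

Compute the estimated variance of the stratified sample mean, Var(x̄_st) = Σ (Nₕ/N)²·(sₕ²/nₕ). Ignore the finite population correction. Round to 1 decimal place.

N = 12995; Wₕ = Nₕ/N.
class A: (1191/12995)²·333.11²/166 = 5.6149
class B: (7168/12995)²·1597.66²/691 = 1123.9166
class C: (4636/12995)²·526.49²/1128 = 31.2756
Sum = 1160.8071 → 1160.8.

1160.8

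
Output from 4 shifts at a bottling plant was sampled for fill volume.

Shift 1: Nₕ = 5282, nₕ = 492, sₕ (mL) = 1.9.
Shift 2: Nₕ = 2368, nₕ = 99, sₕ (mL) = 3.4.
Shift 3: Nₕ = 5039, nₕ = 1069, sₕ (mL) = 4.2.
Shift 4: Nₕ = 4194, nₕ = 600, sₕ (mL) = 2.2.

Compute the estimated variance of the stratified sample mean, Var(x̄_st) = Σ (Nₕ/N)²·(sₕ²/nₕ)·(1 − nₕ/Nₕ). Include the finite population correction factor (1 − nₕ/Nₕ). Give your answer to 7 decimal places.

N = 16883; Wₕ = Nₕ/N.
shift 1: (5282/16883)²·1.9²/492·(1 − 492/5282) = 0.0006512935
shift 2: (2368/16883)²·3.4²/99·(1 − 99/2368) = 0.0022010991
shift 3: (5039/16883)²·4.2²/1069·(1 − 1069/5039) = 0.0011581278
shift 4: (4194/16883)²·2.2²/600·(1 − 600/4194) = 0.0004265809
Sum = 0.0044371013 → 0.0044371.

0.0044371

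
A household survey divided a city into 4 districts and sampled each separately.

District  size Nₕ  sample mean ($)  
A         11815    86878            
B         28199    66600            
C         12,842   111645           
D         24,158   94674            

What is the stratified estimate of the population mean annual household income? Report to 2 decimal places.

86028.47

x̄_st = (Σ Nₕx̄ₕ) / (Σ Nₕ) = (11815·86878 + 28199·66600 + 12842·111645 + 24158·94674) / 77014
= 6625396552 / 77014 = 86028.4695... → 86028.47.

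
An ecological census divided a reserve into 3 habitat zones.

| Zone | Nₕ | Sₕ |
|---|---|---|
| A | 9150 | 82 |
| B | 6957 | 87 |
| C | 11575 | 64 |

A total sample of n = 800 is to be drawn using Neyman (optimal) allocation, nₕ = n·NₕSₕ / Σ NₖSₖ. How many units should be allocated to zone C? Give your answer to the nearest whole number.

283

Σ NₕSₕ = 9150·82 + 6957·87 + 11575·64 = 2096359.
Share for C: 740800/2096359 = 0.35337.
n_C = 800 × 0.35337 = 282.700... → 283.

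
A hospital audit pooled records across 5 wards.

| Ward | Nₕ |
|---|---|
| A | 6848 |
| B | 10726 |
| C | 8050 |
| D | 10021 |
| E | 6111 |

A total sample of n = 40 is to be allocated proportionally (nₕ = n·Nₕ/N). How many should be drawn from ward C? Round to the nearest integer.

N = 6848 + 10726 + 8050 + 10021 + 6111 = 41756.
n_C = 40·8050/41756 = 7.711... → 8.

8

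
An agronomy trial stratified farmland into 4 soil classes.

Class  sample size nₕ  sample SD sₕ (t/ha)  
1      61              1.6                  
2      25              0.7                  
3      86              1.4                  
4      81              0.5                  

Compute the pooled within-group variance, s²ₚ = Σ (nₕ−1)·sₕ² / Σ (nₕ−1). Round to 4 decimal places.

Degrees of freedom: 60 + 24 + 85 + 80 = 249.
Σ(nₕ−1)sₕ² = 60·2.56 + 24·0.49 + 85·1.96 + 80·0.25 = 351.96.
s²ₚ = 351.96 / 249 = 1.413494... → 1.4135.

1.4135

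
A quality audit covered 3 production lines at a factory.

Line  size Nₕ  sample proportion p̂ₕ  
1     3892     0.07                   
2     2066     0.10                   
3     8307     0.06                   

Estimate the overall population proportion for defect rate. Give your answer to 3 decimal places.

Wₕ = Nₕ/N with N = 14265: 0.2728, 0.1448, 0.5823.
p̂_st = 0.2728·0.07 + 0.1448·0.10 + 0.5823·0.06 ≈ 0.06852... → 0.069.

0.069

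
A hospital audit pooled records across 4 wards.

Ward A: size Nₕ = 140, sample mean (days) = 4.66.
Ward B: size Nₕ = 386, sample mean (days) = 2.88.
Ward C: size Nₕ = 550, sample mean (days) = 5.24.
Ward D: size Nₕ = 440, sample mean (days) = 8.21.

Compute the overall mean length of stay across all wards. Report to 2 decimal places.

N = 1516; weights Wₕ = Nₕ/N = (0.0923, 0.2546, 0.3628, 0.2902).
x̄_st = Σ Wₕ·x̄ₕ = 0.0923·4.66 + 0.2546·2.88 + 0.3628·5.24 + 0.2902·8.21 ≈ 5.4475...
→ 5.45.

5.45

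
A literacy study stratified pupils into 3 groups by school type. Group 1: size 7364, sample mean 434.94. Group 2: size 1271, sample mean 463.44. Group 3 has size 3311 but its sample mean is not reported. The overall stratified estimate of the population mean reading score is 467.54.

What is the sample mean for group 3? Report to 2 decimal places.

541.62

Σ Nₕx̄ₕ = N·μ, so 3311·x̄_3 = 11946·467.54 − (7364·434.94 + 1271·463.44).
= 5585232.84 − 3791930.4 = 1793302.44.
x̄_3 = 1793302.44 / 3311 = 541.6196... → 541.62.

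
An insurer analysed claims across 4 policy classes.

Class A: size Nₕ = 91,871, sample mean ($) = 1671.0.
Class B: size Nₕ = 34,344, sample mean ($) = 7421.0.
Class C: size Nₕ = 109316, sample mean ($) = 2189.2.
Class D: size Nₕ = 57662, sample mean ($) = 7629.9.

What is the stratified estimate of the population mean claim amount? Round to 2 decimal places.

x̄_st = (Σ Nₕx̄ₕ) / (Σ Nₕ) = (91871·1671.0 + 34344·7421.0 + 109316·2189.2 + 57662·7629.9) / 293193
= 1087653146 / 293193 = 3709.6832... → 3709.68.

3709.68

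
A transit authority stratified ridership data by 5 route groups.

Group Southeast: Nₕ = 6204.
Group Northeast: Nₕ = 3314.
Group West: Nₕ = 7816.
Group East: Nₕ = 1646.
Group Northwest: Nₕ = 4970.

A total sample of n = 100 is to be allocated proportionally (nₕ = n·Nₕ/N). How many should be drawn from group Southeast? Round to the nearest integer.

26

N = 6204 + 3314 + 7816 + 1646 + 4970 = 23950.
n_Southeast = 100·6204/23950 = 25.904... → 26.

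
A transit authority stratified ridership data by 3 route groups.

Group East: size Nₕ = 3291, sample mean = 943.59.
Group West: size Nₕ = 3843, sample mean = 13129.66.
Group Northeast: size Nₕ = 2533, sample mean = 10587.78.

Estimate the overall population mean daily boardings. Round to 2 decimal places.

8315.04

N = 9667; weights Wₕ = Nₕ/N = (0.3404, 0.3975, 0.2620).
x̄_st = Σ Wₕ·x̄ₕ = 0.3404·943.59 + 0.3975·13129.66 + 0.2620·10587.78 ≈ 8315.0393...
→ 8315.04.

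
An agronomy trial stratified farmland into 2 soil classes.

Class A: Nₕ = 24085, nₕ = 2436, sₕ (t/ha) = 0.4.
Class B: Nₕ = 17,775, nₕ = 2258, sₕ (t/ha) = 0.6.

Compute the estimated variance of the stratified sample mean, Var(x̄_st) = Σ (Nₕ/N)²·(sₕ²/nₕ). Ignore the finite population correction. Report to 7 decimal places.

0.0000505

N = 41860. Term for each stratum: Wₕ²sₕ²/nₕ.
Var(x̄_st) = 0.0000217439 + 0.0000287475 = 0.0000504914 → 0.0000505.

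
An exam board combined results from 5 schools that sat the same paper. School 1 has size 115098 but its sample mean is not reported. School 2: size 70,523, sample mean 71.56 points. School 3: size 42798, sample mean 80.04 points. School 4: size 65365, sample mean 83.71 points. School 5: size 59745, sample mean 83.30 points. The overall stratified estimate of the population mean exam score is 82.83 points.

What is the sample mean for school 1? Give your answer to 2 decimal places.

90.03

Σ Nₕx̄ₕ = N·μ, so 115098·x̄_1 = 353529·82.83 − (70523·71.56 + 42798·80.04 + 65365·83.71 + 59745·83.30).
= 29282807.07 − 18920640.45 = 10362166.62.
x̄_1 = 10362166.62 / 115098 = 90.0291... → 90.03.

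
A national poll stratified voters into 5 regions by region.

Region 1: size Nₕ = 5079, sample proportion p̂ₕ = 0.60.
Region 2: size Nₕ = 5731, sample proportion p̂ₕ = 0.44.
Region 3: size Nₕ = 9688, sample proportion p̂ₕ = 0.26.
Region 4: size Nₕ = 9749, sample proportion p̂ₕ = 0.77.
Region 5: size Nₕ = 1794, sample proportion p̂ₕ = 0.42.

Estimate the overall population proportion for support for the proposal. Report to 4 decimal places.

Wₕ = Nₕ/N with N = 32041: 0.1585, 0.1789, 0.3024, 0.3043, 0.0560.
p̂_st = 0.1585·0.60 + 0.1789·0.44 + 0.3024·0.26 + 0.3043·0.77 + 0.0560·0.42 ≈ 0.510225... → 0.5102.

0.5102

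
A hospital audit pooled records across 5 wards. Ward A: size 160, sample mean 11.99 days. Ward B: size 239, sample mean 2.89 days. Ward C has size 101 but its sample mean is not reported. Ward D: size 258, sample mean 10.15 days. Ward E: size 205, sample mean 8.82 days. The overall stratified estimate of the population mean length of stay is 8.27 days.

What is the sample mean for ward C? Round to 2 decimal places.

9.19

Σ Nₕx̄ₕ = N·μ, so 101·x̄_C = 963·8.27 − (160·11.99 + 239·2.89 + 258·10.15 + 205·8.82).
= 7964.01 − 7035.91 = 928.1.
x̄_C = 928.1 / 101 = 9.1891... → 9.19.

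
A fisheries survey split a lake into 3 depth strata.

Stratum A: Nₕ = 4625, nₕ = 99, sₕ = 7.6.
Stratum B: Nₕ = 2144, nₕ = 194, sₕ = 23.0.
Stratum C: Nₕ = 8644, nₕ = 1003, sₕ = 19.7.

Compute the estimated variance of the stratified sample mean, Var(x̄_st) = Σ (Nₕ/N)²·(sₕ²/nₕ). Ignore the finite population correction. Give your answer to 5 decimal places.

0.22700

N = 15413; Wₕ = Nₕ/N.
stratum A: (4625/15413)²·7.6²/99 = 0.05253408
stratum B: (2144/15413)²·23.0²/194 = 0.05276296
stratum C: (8644/15413)²·19.7²/1003 = 0.12169891
Sum = 0.22699594 → 0.22700.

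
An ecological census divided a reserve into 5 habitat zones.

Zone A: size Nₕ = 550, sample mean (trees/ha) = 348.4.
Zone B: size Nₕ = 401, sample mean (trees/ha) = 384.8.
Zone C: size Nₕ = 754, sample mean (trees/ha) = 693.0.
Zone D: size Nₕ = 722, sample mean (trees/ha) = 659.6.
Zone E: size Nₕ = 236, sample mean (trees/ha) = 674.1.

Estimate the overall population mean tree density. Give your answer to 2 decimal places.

564.69

N = 2663; weights Wₕ = Nₕ/N = (0.2065, 0.1506, 0.2831, 0.2711, 0.0886).
x̄_st = Σ Wₕ·x̄ₕ = 0.2065·348.4 + 0.1506·384.8 + 0.2831·693.0 + 0.2711·659.6 + 0.0886·674.1 ≈ 564.6885...
→ 564.69.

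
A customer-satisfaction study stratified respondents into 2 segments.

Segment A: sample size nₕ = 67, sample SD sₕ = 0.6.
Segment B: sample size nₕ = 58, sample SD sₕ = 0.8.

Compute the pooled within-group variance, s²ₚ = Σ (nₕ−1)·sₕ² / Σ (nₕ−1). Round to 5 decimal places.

Degrees of freedom: 66 + 57 = 123.
Σ(nₕ−1)sₕ² = 66·0.36 + 57·0.64 = 60.24.
s²ₚ = 60.24 / 123 = 0.4897561... → 0.48976.

0.48976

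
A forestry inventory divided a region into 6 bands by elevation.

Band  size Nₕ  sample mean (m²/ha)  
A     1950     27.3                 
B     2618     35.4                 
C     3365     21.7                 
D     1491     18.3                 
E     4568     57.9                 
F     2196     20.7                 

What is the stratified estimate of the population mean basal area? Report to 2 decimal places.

34.36

N = 1950 + 2618 + 3365 + 1491 + 4568 + 2196 = 16188.
The stratified mean weights each stratum mean by its population share Nₕ/N.
Σ Nₕx̄ₕ = 1950·27.3 + 2618·35.4 + 3365·21.7 + 1491·18.3 + 4568·57.9 + 2196·20.7 = 53235 + 92677.2 + 73020.5 + 27285.3 + 264487.2 + 45457.2 = 556162.4.
Divide by N: 556162.4 / 16188 = 34.3565... → 34.36.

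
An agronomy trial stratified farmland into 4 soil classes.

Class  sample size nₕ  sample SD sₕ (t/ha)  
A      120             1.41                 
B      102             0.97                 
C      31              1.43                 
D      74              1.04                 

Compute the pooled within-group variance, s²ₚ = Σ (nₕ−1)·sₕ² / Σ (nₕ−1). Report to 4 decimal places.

Degrees of freedom: 119 + 101 + 30 + 73 = 323.
Σ(nₕ−1)sₕ² = 119·1.9881 + 101·0.9409 + 30·2.0449 + 73·1.0816 = 471.9186.
s²ₚ = 471.9186 / 323 = 1.461048... → 1.4610.

1.4610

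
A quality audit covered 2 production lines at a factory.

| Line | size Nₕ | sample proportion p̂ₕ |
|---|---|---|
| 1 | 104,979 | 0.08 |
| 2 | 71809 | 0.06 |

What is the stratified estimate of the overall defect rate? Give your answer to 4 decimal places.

0.0719

N = 104979 + 71809 = 176788.
Overall proportion = Σ (Nₕ/N)·p̂ₕ.
Σ Nₕp̂ₕ = 8398.32 + 4308.54 = 12706.86.
12706.86 / 176788 = 0.071876... → 0.0719.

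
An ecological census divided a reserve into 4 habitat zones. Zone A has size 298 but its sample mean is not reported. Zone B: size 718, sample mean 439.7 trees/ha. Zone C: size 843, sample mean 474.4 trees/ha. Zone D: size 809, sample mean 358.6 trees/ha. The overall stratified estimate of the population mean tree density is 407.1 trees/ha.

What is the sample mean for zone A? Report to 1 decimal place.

269.8

Σ Nₕx̄ₕ = N·μ, so 298·x̄_A = 2668·407.1 − (718·439.7 + 843·474.4 + 809·358.6).
= 1086142.8 − 1005731.2 = 80411.6.
x̄_A = 80411.6 / 298 = 269.838... → 269.8.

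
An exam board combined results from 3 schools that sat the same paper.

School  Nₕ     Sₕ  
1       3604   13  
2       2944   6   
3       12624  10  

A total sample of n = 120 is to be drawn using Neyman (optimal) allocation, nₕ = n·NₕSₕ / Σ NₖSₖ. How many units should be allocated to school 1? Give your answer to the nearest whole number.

1: NₕSₕ = 3604·13 = 46852
2: NₕSₕ = 2944·6 = 17664
3: NₕSₕ = 12624·10 = 126240
Σ NₕSₕ = 190756.
n_1 = 120·46852/190756 = 29.473... → 29.

29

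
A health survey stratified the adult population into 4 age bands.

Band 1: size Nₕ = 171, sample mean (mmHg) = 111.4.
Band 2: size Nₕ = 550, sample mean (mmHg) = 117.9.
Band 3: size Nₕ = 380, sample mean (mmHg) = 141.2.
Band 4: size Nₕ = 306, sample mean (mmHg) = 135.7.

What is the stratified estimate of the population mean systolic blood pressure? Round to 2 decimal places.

127.27

N = 171 + 550 + 380 + 306 = 1407.
The stratified mean weights each stratum mean by its population share Nₕ/N.
Σ Nₕx̄ₕ = 171·111.4 + 550·117.9 + 380·141.2 + 306·135.7 = 19049.4 + 64845 + 53656 + 41524.2 = 179074.6.
Divide by N: 179074.6 / 1407 = 127.2741... → 127.27.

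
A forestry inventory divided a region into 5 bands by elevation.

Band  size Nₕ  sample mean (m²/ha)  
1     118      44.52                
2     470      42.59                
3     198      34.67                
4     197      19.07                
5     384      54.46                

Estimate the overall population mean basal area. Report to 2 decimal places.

41.55

x̄_st = (Σ Nₕx̄ₕ) / (Σ Nₕ) = (118·44.52 + 470·42.59 + 198·34.67 + 197·19.07 + 384·54.46) / 1367
= 56804.75 / 1367 = 41.5543... → 41.55.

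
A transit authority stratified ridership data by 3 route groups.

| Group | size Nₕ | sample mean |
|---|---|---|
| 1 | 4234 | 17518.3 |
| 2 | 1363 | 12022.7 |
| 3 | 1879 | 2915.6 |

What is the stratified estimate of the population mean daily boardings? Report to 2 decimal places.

12846.15

N = 7476; weights Wₕ = Nₕ/N = (0.5663, 0.1823, 0.2513).
x̄_st = Σ Wₕ·x̄ₕ = 0.5663·17518.3 + 0.1823·12022.7 + 0.2513·2915.6 ≈ 12846.1523...
→ 12846.15.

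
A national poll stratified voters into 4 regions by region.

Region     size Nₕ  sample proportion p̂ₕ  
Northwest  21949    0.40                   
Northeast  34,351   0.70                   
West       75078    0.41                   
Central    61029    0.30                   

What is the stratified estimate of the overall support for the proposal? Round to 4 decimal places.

Wₕ = Nₕ/N with N = 192407: 0.1141, 0.1785, 0.3902, 0.3172.
p̂_st = 0.1141·0.40 + 0.1785·0.70 + 0.3902·0.41 + 0.3172·0.30 ≈ 0.425743... → 0.4257.

0.4257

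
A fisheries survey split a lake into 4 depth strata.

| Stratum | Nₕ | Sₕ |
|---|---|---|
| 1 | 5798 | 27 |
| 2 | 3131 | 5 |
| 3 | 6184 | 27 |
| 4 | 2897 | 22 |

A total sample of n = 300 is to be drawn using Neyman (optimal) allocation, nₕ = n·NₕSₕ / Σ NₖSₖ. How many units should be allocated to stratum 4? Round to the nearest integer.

47

1: NₕSₕ = 5798·27 = 156546
2: NₕSₕ = 3131·5 = 15655
3: NₕSₕ = 6184·27 = 166968
4: NₕSₕ = 2897·22 = 63734
Σ NₕSₕ = 402903.
n_4 = 300·63734/402903 = 47.456... → 47.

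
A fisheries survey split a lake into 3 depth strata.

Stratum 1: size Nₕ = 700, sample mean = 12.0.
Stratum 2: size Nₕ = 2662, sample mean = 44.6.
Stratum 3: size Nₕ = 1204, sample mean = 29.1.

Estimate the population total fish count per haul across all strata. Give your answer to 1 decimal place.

162161.6

1: 700·12.0 = 8400
2: 2662·44.6 = 118725.2
3: 1204·29.1 = 35036.4
τ̂ = Σ Nₕx̄ₕ = 162161.6.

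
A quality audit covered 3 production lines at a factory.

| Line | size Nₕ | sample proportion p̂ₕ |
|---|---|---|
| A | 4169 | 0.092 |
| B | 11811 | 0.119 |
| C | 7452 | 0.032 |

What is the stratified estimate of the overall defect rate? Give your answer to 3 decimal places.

0.087

N = 4169 + 11811 + 7452 = 23432.
Overall proportion = Σ (Nₕ/N)·p̂ₕ.
Σ Nₕp̂ₕ = 383.548 + 1405.509 + 238.464 = 2027.521.
2027.521 / 23432 = 0.08653... → 0.087.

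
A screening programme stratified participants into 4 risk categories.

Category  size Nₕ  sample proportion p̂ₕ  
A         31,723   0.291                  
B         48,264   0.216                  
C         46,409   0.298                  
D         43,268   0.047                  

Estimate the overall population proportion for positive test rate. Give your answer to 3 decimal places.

0.209

N = 31723 + 48264 + 46409 + 43268 = 169664.
Overall proportion = Σ (Nₕ/N)·p̂ₕ.
Σ Nₕp̂ₕ = 9231.393 + 10425.024 + 13829.882 + 2033.596 = 35519.895.
35519.895 / 169664 = 0.20935... → 0.209.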